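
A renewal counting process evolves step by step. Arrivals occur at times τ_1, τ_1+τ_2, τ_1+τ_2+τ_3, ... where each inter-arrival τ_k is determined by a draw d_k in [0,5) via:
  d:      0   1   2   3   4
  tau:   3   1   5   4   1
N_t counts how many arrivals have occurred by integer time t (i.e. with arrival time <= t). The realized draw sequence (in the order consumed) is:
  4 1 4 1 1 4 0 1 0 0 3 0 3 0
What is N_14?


draw d_1=4: τ_1=1, arrival time A_1=1
draw d_2=1: τ_2=1, arrival time A_2=2
draw d_3=4: τ_3=1, arrival time A_3=3
draw d_4=1: τ_4=1, arrival time A_4=4
draw d_5=1: τ_5=1, arrival time A_5=5
draw d_6=4: τ_6=1, arrival time A_6=6
draw d_7=0: τ_7=3, arrival time A_7=9
draw d_8=1: τ_8=1, arrival time A_8=10
draw d_9=0: τ_9=3, arrival time A_9=13
draw d_10=0: τ_10=3, arrival time A_10=16
draw d_11=3: τ_11=4, arrival time A_11=20
draw d_12=0: τ_12=3, arrival time A_12=23
draw d_13=3: τ_13=4, arrival time A_13=27
draw d_14=0: τ_14=3, arrival time A_14=30
N_t over t=0..14: 0:0 1:1 2:2 3:3 4:4 5:5 6:6 7:6 8:6 9:7 10:8 11:8 12:8 13:9 14:9

9


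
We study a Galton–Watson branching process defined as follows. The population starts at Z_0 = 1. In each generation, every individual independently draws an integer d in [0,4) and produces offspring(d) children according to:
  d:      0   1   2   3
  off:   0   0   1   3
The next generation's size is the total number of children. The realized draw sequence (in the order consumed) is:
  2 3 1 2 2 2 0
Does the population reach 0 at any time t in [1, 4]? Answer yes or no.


no

gen 0: Z_0=1, draws=[2], offspring=[1], Z_1=1
gen 1: Z_1=1, draws=[3], offspring=[3], Z_2=3
gen 2: Z_2=3, draws=[1, 2, 2], offspring=[0, 1, 1], Z_3=2
gen 3: Z_3=2, draws=[2, 0], offspring=[1, 0], Z_4=1


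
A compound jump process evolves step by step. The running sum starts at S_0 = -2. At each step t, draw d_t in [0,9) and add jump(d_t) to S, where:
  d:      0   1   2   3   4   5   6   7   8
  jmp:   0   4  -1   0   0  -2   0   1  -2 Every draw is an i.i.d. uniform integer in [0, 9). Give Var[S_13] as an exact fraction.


Outcome values over d=0..8: [0, 4, -1, 0, 0, -2, 0, 1, -2]
Σy = 0, Σy² = 26, M = 9
μ = 0/9 = 0,  σ² = 26/9 − (0)² = 26/9
Independent increments: Var[S_13] = 13·σ² = 13·(26/9) = 338/9

338/9


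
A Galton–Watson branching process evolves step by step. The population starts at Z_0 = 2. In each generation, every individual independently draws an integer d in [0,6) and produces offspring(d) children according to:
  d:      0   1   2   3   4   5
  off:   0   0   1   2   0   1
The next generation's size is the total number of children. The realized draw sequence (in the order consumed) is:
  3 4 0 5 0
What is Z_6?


0

gen 0: Z_0=2, draws=[3, 4], offspring=[2, 0], Z_1=2
gen 1: Z_1=2, draws=[0, 5], offspring=[0, 1], Z_2=1
gen 2: Z_2=1, draws=[0], offspring=[0], Z_3=0
gen 3: Z_3=0, draws=[], offspring=[], Z_4=0
gen 4: Z_4=0, draws=[], offspring=[], Z_5=0
gen 5: Z_5=0, draws=[], offspring=[], Z_6=0


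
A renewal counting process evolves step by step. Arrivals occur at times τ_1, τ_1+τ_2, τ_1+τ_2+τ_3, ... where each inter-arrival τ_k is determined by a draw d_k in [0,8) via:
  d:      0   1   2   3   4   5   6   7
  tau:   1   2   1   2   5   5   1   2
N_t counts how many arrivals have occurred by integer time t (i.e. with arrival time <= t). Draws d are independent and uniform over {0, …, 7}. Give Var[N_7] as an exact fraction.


6190263112695/4398046511104

Inter-arrival values over d=0..7: [1, 2, 1, 2, 5, 5, 1, 2]
Each d has probability 1/8, so the pmf of τ is: f(1) = 3/8, f(2) = 3/8, f(5) = 1/4
Let p_n(j) = P(N_n = j), with p_0 = [1]. Condition on τ_1: p_n(0) = P(τ > n), and for j >= 1, p_n(j) = Σ_{k<=n} f(k)·p_{n−k}(j−1)
p_1 = [5/8, 3/8]  (j = 0..1)
p_2 = [1/4, 39/64, 9/64]  (j = 0..2)
p_3 = [1/4, 21/64, 189/512, 27/512]  (j = 0..3)
p_4 = [1/4, 3/16, 45/128, 783/4096, 81/4096]  (j = 0..4)
p_5 = [0, 7/16, 99/512, 1107/4096, 2997/32768, 243/32768]  (j = 0..5)
p_6 = [0, 1/4, 21/64, 837/4096, 2835/16384, 10935/262144, 729/262144]  (j = 0..6)
p_7 = [0, 1/16, 105/256, 945/4096, 729/4096, 26001/262144, 38637/2097152, 2187/2097152]  (j = 0..7)
E[N_7] = Σ j·p_7(j) = 6083075/2097152;  E[N_7²] = Σ j²·p_7(j) = 20596535/2097152
Var[N_7] = 20596535/2097152 − (6083075/2097152)² = 6190263112695/4398046511104


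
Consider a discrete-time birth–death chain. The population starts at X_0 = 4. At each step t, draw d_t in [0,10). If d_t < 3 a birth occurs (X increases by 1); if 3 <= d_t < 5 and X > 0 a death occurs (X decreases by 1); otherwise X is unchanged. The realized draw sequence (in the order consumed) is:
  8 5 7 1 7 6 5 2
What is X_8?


6

t=0: X=4, d=8 → hold, X_1=4
t=1: X=4, d=5 → hold, X_2=4
t=2: X=4, d=7 → hold, X_3=4
t=3: X=4, d=1 → birth, X_4=5
t=4: X=5, d=7 → hold, X_5=5
t=5: X=5, d=6 → hold, X_6=5
t=6: X=5, d=5 → hold, X_7=5
t=7: X=5, d=2 → birth, X_8=6


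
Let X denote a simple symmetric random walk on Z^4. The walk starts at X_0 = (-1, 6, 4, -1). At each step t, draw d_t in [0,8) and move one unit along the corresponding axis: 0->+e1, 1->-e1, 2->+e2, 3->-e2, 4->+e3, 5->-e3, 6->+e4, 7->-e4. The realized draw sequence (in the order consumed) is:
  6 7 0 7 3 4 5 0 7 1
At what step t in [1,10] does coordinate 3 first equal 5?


t=0: X=(-1, 6, 4, -1), d=6 → +e4, X_1=(-1, 6, 4, 0)
t=1: X=(-1, 6, 4, 0), d=7 → -e4, X_2=(-1, 6, 4, -1)
t=2: X=(-1, 6, 4, -1), d=0 → +e1, X_3=(0, 6, 4, -1)
t=3: X=(0, 6, 4, -1), d=7 → -e4, X_4=(0, 6, 4, -2)
t=4: X=(0, 6, 4, -2), d=3 → -e2, X_5=(0, 5, 4, -2)
t=5: X=(0, 5, 4, -2), d=4 → +e3, X_6=(0, 5, 5, -2)
t=6: X=(0, 5, 5, -2), d=5 → -e3, X_7=(0, 5, 4, -2)
t=7: X=(0, 5, 4, -2), d=0 → +e1, X_8=(1, 5, 4, -2)
t=8: X=(1, 5, 4, -2), d=7 → -e4, X_9=(1, 5, 4, -3)
t=9: X=(1, 5, 4, -3), d=1 → -e1, X_10=(0, 5, 4, -3)

6


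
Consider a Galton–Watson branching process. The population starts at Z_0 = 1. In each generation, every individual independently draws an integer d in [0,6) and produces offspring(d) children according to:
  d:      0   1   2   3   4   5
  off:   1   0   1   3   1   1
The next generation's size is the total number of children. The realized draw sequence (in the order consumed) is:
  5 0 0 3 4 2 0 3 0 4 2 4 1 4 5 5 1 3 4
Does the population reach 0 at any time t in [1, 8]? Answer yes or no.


gen 0: Z_0=1, draws=[5], offspring=[1], Z_1=1
gen 1: Z_1=1, draws=[0], offspring=[1], Z_2=1
gen 2: Z_2=1, draws=[0], offspring=[1], Z_3=1
gen 3: Z_3=1, draws=[3], offspring=[3], Z_4=3
gen 4: Z_4=3, draws=[4, 2, 0], offspring=[1, 1, 1], Z_5=3
gen 5: Z_5=3, draws=[3, 0, 4], offspring=[3, 1, 1], Z_6=5
gen 6: Z_6=5, draws=[2, 4, 1, 4, 5], offspring=[1, 1, 0, 1, 1], Z_7=4
gen 7: Z_7=4, draws=[5, 1, 3, 4], offspring=[1, 0, 3, 1], Z_8=5

no


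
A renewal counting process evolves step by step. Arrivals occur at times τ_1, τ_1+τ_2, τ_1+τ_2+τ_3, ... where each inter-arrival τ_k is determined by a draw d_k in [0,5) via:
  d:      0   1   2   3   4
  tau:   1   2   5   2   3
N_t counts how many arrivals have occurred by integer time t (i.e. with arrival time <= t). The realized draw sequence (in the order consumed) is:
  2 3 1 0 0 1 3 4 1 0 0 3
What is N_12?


5

draw d_1=2: τ_1=5, arrival time A_1=5
draw d_2=3: τ_2=2, arrival time A_2=7
draw d_3=1: τ_3=2, arrival time A_3=9
draw d_4=0: τ_4=1, arrival time A_4=10
draw d_5=0: τ_5=1, arrival time A_5=11
draw d_6=1: τ_6=2, arrival time A_6=13
draw d_7=3: τ_7=2, arrival time A_7=15
draw d_8=4: τ_8=3, arrival time A_8=18
draw d_9=1: τ_9=2, arrival time A_9=20
draw d_10=0: τ_10=1, arrival time A_10=21
draw d_11=0: τ_11=1, arrival time A_11=22
draw d_12=3: τ_12=2, arrival time A_12=24
N_t over t=0..12: 0:0 1:0 2:0 3:0 4:0 5:1 6:1 7:2 8:2 9:3 10:4 11:5 12:5


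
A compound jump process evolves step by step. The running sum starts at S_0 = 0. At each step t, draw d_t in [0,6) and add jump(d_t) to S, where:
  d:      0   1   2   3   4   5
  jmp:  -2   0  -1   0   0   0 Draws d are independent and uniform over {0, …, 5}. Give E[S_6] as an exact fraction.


Outcome values over d=0..5: [-2, 0, -1, 0, 0, 0]
Σy = -3, Σy² = 5, M = 6
μ = -3/6 = -1/2,  σ² = 5/6 − (-1/2)² = 7/12
E[S_6] = 0 + 6·(-1/2) = -3

-3


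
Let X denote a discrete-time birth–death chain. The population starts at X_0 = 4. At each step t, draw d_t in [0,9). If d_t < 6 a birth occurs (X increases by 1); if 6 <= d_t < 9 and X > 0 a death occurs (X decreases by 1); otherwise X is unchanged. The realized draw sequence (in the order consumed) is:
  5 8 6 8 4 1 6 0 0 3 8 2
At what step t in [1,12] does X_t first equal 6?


t=0: X=4, d=5 → birth, X_1=5
t=1: X=5, d=8 → death, X_2=4
t=2: X=4, d=6 → death, X_3=3
t=3: X=3, d=8 → death, X_4=2
t=4: X=2, d=4 → birth, X_5=3
t=5: X=3, d=1 → birth, X_6=4
t=6: X=4, d=6 → death, X_7=3
t=7: X=3, d=0 → birth, X_8=4
t=8: X=4, d=0 → birth, X_9=5
t=9: X=5, d=3 → birth, X_10=6
t=10: X=6, d=8 → death, X_11=5
t=11: X=5, d=2 → birth, X_12=6

10


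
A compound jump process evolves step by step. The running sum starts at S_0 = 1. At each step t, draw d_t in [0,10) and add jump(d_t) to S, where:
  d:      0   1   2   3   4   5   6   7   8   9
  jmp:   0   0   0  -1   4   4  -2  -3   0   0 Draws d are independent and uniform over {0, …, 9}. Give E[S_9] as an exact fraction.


14/5

Outcome values over d=0..9: [0, 0, 0, -1, 4, 4, -2, -3, 0, 0]
Σy = 2, Σy² = 46, M = 10
μ = 2/10 = 1/5,  σ² = 46/10 − (1/5)² = 114/25
E[S_9] = 1 + 9·(1/5) = 14/5


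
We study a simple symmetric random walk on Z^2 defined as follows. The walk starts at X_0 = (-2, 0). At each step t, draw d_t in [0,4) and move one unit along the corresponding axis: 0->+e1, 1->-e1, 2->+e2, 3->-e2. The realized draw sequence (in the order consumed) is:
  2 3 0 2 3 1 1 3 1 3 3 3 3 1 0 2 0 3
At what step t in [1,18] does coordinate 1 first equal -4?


t=0: X=(-2, 0), d=2 → +e2, X_1=(-2, 1)
t=1: X=(-2, 1), d=3 → -e2, X_2=(-2, 0)
t=2: X=(-2, 0), d=0 → +e1, X_3=(-1, 0)
t=3: X=(-1, 0), d=2 → +e2, X_4=(-1, 1)
t=4: X=(-1, 1), d=3 → -e2, X_5=(-1, 0)
t=5: X=(-1, 0), d=1 → -e1, X_6=(-2, 0)
t=6: X=(-2, 0), d=1 → -e1, X_7=(-3, 0)
t=7: X=(-3, 0), d=3 → -e2, X_8=(-3, -1)
t=8: X=(-3, -1), d=1 → -e1, X_9=(-4, -1)
t=9: X=(-4, -1), d=3 → -e2, X_10=(-4, -2)
t=10: X=(-4, -2), d=3 → -e2, X_11=(-4, -3)
t=11: X=(-4, -3), d=3 → -e2, X_12=(-4, -4)
t=12: X=(-4, -4), d=3 → -e2, X_13=(-4, -5)
t=13: X=(-4, -5), d=1 → -e1, X_14=(-5, -5)
t=14: X=(-5, -5), d=0 → +e1, X_15=(-4, -5)
t=15: X=(-4, -5), d=2 → +e2, X_16=(-4, -4)
t=16: X=(-4, -4), d=0 → +e1, X_17=(-3, -4)
t=17: X=(-3, -4), d=3 → -e2, X_18=(-3, -5)

9


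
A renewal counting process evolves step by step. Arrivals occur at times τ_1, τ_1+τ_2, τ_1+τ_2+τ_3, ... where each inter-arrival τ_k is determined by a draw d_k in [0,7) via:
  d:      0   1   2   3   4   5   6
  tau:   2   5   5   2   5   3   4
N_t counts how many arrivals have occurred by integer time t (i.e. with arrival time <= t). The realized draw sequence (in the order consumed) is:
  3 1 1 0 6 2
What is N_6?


1

draw d_1=3: τ_1=2, arrival time A_1=2
draw d_2=1: τ_2=5, arrival time A_2=7
draw d_3=1: τ_3=5, arrival time A_3=12
draw d_4=0: τ_4=2, arrival time A_4=14
draw d_5=6: τ_5=4, arrival time A_5=18
draw d_6=2: τ_6=5, arrival time A_6=23
N_t over t=0..6: 0:0 1:0 2:1 3:1 4:1 5:1 6:1


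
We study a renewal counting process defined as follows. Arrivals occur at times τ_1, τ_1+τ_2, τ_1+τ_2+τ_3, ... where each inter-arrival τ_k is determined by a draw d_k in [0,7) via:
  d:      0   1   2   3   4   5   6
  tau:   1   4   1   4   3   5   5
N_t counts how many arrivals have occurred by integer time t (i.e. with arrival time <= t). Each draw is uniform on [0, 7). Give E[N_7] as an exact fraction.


Inter-arrival values over d=0..6: [1, 4, 1, 4, 3, 5, 5]
Each d has probability 1/7, so the pmf of τ is: f(1) = 2/7, f(3) = 1/7, f(4) = 2/7, f(5) = 2/7
Renewal equation for m(n) = E[N_n]: condition on τ_1 = k (if k <= n, one arrival plus a fresh copy on the remaining n−k steps): m(n) = F(n) + Σ_{k<=n} f(k)·m(n−k), where F(n) = P(τ <= n) and m(0) = 0
m(1) = F(1) = 2/7
m(2) = F(2) + f(1)·m(1) = 2/7 + 2/7·2/7 = 18/49
m(3) = F(3) + f(1)·m(2) = 3/7 + 2/7·18/49 = 183/343
m(4) = F(4) + f(1)·m(3) + f(3)·m(1) = 5/7 + 2/7·183/343 + 1/7·2/7 = 2179/2401
m(5) = F(5) + f(1)·m(4) + f(3)·m(2) + f(4)·m(1) = 1 + 2/7·2179/2401 + 1/7·18/49 + 2/7·2/7 = 23419/16807
m(6) = F(6) + f(1)·m(5) + f(3)·m(3) + f(4)·m(2) + f(5)·m(1) = 1 + 2/7·23419/16807 + 1/7·183/343 + 2/7·18/49 + 2/7·2/7 = 195406/117649
m(7) = F(7) + f(1)·m(6) + f(3)·m(4) + f(4)·m(3) + f(5)·m(2) = 1 + 2/7·195406/117649 + 1/7·2179/2401 + 2/7·183/343 + 2/7·18/49 = 1533100/823543
E[N_7] = m(7) = 1533100/823543

1533100/823543


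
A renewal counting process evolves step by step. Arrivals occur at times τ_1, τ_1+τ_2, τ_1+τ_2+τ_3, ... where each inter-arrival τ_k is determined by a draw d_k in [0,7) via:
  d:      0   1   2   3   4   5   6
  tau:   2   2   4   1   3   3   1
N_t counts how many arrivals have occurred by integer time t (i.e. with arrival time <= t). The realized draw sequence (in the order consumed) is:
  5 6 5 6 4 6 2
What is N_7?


3

draw d_1=5: τ_1=3, arrival time A_1=3
draw d_2=6: τ_2=1, arrival time A_2=4
draw d_3=5: τ_3=3, arrival time A_3=7
draw d_4=6: τ_4=1, arrival time A_4=8
draw d_5=4: τ_5=3, arrival time A_5=11
draw d_6=6: τ_6=1, arrival time A_6=12
draw d_7=2: τ_7=4, arrival time A_7=16
N_t over t=0..7: 0:0 1:0 2:0 3:1 4:2 5:2 6:2 7:3


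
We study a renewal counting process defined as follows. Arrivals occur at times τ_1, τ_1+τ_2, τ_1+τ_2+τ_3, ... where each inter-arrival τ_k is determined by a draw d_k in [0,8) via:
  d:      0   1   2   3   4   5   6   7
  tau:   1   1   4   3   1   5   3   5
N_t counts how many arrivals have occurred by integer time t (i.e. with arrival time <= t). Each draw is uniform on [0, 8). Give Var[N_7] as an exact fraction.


4719111605143/4398046511104

Inter-arrival values over d=0..7: [1, 1, 4, 3, 1, 5, 3, 5]
Each d has probability 1/8, so the pmf of τ is: f(1) = 3/8, f(3) = 1/4, f(4) = 1/8, f(5) = 1/4
Let p_n(j) = P(N_n = j), with p_0 = [1]. Condition on τ_1: p_n(0) = P(τ > n), and for j >= 1, p_n(j) = Σ_{k<=n} f(k)·p_{n−k}(j−1)
p_1 = [5/8, 3/8]  (j = 0..1)
p_2 = [5/8, 15/64, 9/64]  (j = 0..2)
p_3 = [3/8, 31/64, 45/512, 27/512]  (j = 0..3)
p_4 = [1/4, 27/64, 141/512, 135/4096, 81/4096]  (j = 0..4)
p_5 = [0, 37/64, 135/512, 567/4096, 405/32768, 243/32768]  (j = 0..5)
p_6 = [0, 21/64, 59/128, 567/4096, 2133/32768, 1215/262144, 729/262144]  (j = 0..6)
p_7 = [0, 17/64, 89/256, 1179/4096, 2187/32768, 7695/262144, 3645/2097152, 2187/2097152]  (j = 0..7)
E[N_7] = Σ j·p_7(j) = 4731027/2097152;  E[N_7²] = Σ j²·p_7(j) = 12923111/2097152
Var[N_7] = 12923111/2097152 − (4731027/2097152)² = 4719111605143/4398046511104


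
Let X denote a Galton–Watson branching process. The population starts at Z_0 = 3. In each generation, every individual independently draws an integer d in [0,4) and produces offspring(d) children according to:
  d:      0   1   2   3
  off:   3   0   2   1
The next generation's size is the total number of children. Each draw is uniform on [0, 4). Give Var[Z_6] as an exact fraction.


Outcome values over d=0..3: [3, 0, 2, 1]
Σy = 6, Σy² = 14, M = 4
μ = 6/4 = 3/2,  σ² = 14/4 − (3/2)² = 5/4
V_0 = 0, E_0 = 3
V_1 = 5/4·E_0 + (3/2)²·V_0 = 15/4;  E_1 = 9/2
V_2 = 5/4·E_1 + (3/2)²·V_1 = 225/16;  E_2 = 27/4
V_3 = 5/4·E_2 + (3/2)²·V_2 = 2565/64;  E_3 = 81/8
V_4 = 5/4·E_3 + (3/2)²·V_3 = 26325/256;  E_4 = 243/16
V_5 = 5/4·E_4 + (3/2)²·V_4 = 256365/1024;  E_5 = 729/32
V_6 = 5/4·E_5 + (3/2)²·V_5 = 2423925/4096;  E_6 = 2187/64

2423925/4096


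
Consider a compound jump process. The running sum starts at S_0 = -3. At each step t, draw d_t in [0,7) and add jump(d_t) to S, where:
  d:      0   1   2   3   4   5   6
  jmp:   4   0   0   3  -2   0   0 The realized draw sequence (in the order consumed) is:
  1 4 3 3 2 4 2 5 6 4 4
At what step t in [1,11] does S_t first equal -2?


t=0: S=-3, d=1, jump=0, S_1=-3
t=1: S=-3, d=4, jump=-2, S_2=-5
t=2: S=-5, d=3, jump=3, S_3=-2
t=3: S=-2, d=3, jump=3, S_4=1
t=4: S=1, d=2, jump=0, S_5=1
t=5: S=1, d=4, jump=-2, S_6=-1
t=6: S=-1, d=2, jump=0, S_7=-1
t=7: S=-1, d=5, jump=0, S_8=-1
t=8: S=-1, d=6, jump=0, S_9=-1
t=9: S=-1, d=4, jump=-2, S_10=-3
t=10: S=-3, d=4, jump=-2, S_11=-5

3


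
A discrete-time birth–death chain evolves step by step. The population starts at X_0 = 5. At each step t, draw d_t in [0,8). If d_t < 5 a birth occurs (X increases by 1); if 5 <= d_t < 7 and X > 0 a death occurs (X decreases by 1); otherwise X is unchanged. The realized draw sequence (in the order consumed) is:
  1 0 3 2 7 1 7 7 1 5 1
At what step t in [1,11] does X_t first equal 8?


t=0: X=5, d=1 → birth, X_1=6
t=1: X=6, d=0 → birth, X_2=7
t=2: X=7, d=3 → birth, X_3=8
t=3: X=8, d=2 → birth, X_4=9
t=4: X=9, d=7 → hold, X_5=9
t=5: X=9, d=1 → birth, X_6=10
t=6: X=10, d=7 → hold, X_7=10
t=7: X=10, d=7 → hold, X_8=10
t=8: X=10, d=1 → birth, X_9=11
t=9: X=11, d=5 → death, X_10=10
t=10: X=10, d=1 → birth, X_11=11

3


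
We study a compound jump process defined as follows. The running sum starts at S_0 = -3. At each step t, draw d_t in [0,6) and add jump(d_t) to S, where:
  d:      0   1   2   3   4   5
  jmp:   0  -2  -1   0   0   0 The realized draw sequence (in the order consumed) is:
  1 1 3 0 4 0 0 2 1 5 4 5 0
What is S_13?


t=0: S=-3, d=1, jump=-2, S_1=-5
t=1: S=-5, d=1, jump=-2, S_2=-7
t=2: S=-7, d=3, jump=0, S_3=-7
t=3: S=-7, d=0, jump=0, S_4=-7
t=4: S=-7, d=4, jump=0, S_5=-7
t=5: S=-7, d=0, jump=0, S_6=-7
t=6: S=-7, d=0, jump=0, S_7=-7
t=7: S=-7, d=2, jump=-1, S_8=-8
t=8: S=-8, d=1, jump=-2, S_9=-10
t=9: S=-10, d=5, jump=0, S_10=-10
t=10: S=-10, d=4, jump=0, S_11=-10
t=11: S=-10, d=5, jump=0, S_12=-10
t=12: S=-10, d=0, jump=0, S_13=-10

-10


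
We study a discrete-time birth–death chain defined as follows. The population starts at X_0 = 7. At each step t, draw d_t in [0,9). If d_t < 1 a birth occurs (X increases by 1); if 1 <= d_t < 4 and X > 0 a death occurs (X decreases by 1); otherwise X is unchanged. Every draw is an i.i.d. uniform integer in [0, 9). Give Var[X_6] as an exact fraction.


64/27

X can drop by at most 1 per step and X_0 = 7 > T = 6, so X_t >= 7 − t >= 1 > 0 for every t <= 6: the floor at 0 (the 'and X > 0' condition) never binds. Hence X_6 = X_0 + Σ_{t<6} Y_t with i.i.d. increments Y_t = y(d_t) ∈ {+1, −1, 0}.
Outcome values over d=0..8: [1, -1, -1, -1, 0, 0, 0, 0, 0]
Σy = -2, Σy² = 4, M = 9
μ = -2/9 = -2/9,  σ² = 4/9 − (-2/9)² = 32/81
Independent increments: Var[X_6] = 6·σ² = 6·(32/81) = 64/27


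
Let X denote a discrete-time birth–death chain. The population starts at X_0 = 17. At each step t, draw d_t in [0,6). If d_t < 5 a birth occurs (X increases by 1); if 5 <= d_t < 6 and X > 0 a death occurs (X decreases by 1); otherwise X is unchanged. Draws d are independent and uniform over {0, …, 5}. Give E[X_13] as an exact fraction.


77/3

X can drop by at most 1 per step and X_0 = 17 > T = 13, so X_t >= 17 − t >= 4 > 0 for every t <= 13: the floor at 0 (the 'and X > 0' condition) never binds. Hence X_13 = X_0 + Σ_{t<13} Y_t with i.i.d. increments Y_t = y(d_t) ∈ {+1, −1, 0}.
Outcome values over d=0..5: [1, 1, 1, 1, 1, -1]
Σy = 4, Σy² = 6, M = 6
μ = 4/6 = 2/3,  σ² = 6/6 − (2/3)² = 5/9
E[X_13] = 17 + 13·(2/3) = 77/3


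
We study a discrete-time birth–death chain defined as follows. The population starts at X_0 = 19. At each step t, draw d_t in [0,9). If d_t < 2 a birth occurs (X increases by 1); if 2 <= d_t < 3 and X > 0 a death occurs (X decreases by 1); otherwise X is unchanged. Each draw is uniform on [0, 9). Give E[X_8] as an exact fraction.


179/9

X can drop by at most 1 per step and X_0 = 19 > T = 8, so X_t >= 19 − t >= 11 > 0 for every t <= 8: the floor at 0 (the 'and X > 0' condition) never binds. Hence X_8 = X_0 + Σ_{t<8} Y_t with i.i.d. increments Y_t = y(d_t) ∈ {+1, −1, 0}.
Outcome values over d=0..8: [1, 1, -1, 0, 0, 0, 0, 0, 0]
Σy = 1, Σy² = 3, M = 9
μ = 1/9 = 1/9,  σ² = 3/9 − (1/9)² = 26/81
E[X_8] = 19 + 8·(1/9) = 179/9


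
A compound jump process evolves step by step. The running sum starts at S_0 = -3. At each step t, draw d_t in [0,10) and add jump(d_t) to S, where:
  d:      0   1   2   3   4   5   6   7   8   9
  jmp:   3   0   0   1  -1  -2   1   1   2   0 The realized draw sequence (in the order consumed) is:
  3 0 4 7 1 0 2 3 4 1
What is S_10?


4

t=0: S=-3, d=3, jump=1, S_1=-2
t=1: S=-2, d=0, jump=3, S_2=1
t=2: S=1, d=4, jump=-1, S_3=0
t=3: S=0, d=7, jump=1, S_4=1
t=4: S=1, d=1, jump=0, S_5=1
t=5: S=1, d=0, jump=3, S_6=4
t=6: S=4, d=2, jump=0, S_7=4
t=7: S=4, d=3, jump=1, S_8=5
t=8: S=5, d=4, jump=-1, S_9=4
t=9: S=4, d=1, jump=0, S_10=4


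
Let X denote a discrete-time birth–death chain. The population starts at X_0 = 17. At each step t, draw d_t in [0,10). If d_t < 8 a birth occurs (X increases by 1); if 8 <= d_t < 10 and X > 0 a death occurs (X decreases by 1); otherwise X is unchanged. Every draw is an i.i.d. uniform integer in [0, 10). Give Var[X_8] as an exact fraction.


X can drop by at most 1 per step and X_0 = 17 > T = 8, so X_t >= 17 − t >= 9 > 0 for every t <= 8: the floor at 0 (the 'and X > 0' condition) never binds. Hence X_8 = X_0 + Σ_{t<8} Y_t with i.i.d. increments Y_t = y(d_t) ∈ {+1, −1, 0}.
Outcome values over d=0..9: [1, 1, 1, 1, 1, 1, 1, 1, -1, -1]
Σy = 6, Σy² = 10, M = 10
μ = 6/10 = 3/5,  σ² = 10/10 − (3/5)² = 16/25
Independent increments: Var[X_8] = 8·σ² = 8·(16/25) = 128/25

128/25


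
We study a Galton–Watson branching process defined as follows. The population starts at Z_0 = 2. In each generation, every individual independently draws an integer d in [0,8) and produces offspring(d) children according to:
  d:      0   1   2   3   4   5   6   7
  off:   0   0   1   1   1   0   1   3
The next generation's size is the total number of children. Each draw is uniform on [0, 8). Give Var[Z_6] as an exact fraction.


Outcome values over d=0..7: [0, 0, 1, 1, 1, 0, 1, 3]
Σy = 7, Σy² = 13, M = 8
μ = 7/8 = 7/8,  σ² = 13/8 − (7/8)² = 55/64
V_0 = 0, E_0 = 2
V_1 = 55/64·E_0 + (7/8)²·V_0 = 55/32;  E_1 = 7/4
V_2 = 55/64·E_1 + (7/8)²·V_1 = 5775/2048;  E_2 = 49/32
V_3 = 55/64·E_2 + (7/8)²·V_2 = 455455/131072;  E_3 = 343/256
V_4 = 55/64·E_3 + (7/8)²·V_3 = 31976175/8388608;  E_4 = 2401/2048
V_5 = 55/64·E_4 + (7/8)²·V_4 = 2107729855/536870912;  E_5 = 16807/16384
V_6 = 55/64·E_5 + (7/8)²·V_5 = 133569010575/34359738368;  E_6 = 117649/131072

133569010575/34359738368


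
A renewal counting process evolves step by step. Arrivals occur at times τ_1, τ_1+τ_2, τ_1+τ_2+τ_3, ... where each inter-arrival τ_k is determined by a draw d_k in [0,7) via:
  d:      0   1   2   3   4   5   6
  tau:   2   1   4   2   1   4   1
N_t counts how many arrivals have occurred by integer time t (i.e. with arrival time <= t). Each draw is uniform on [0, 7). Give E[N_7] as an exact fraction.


Inter-arrival values over d=0..6: [2, 1, 4, 2, 1, 4, 1]
Each d has probability 1/7, so the pmf of τ is: f(1) = 3/7, f(2) = 2/7, f(4) = 2/7
Renewal equation for m(n) = E[N_n]: condition on τ_1 = k (if k <= n, one arrival plus a fresh copy on the remaining n−k steps): m(n) = F(n) + Σ_{k<=n} f(k)·m(n−k), where F(n) = P(τ <= n) and m(0) = 0
m(1) = F(1) = 3/7
m(2) = F(2) + f(1)·m(1) = 5/7 + 3/7·3/7 = 44/49
m(3) = F(3) + f(1)·m(2) + f(2)·m(1) = 5/7 + 3/7·44/49 + 2/7·3/7 = 419/343
m(4) = F(4) + f(1)·m(3) + f(2)·m(2) = 1 + 3/7·419/343 + 2/7·44/49 = 4274/2401
m(5) = F(5) + f(1)·m(4) + f(2)·m(3) + f(4)·m(1) = 1 + 3/7·4274/2401 + 2/7·419/343 + 2/7·3/7 = 37553/16807
m(6) = F(6) + f(1)·m(5) + f(2)·m(4) + f(4)·m(2) = 1 + 3/7·37553/16807 + 2/7·4274/2401 + 2/7·44/49 = 320328/117649
m(7) = F(7) + f(1)·m(6) + f(2)·m(5) + f(4)·m(3) = 1 + 3/7·320328/117649 + 2/7·37553/16807 + 2/7·419/343 = 2597703/823543
E[N_7] = m(7) = 2597703/823543

2597703/823543


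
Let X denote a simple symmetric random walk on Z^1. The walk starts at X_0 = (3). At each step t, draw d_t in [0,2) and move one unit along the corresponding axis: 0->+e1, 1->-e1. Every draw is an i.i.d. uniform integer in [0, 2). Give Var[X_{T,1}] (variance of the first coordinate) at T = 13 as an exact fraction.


Outcome values over d=0..1: [1, -1]
Σy = 0, Σy² = 2, M = 2
μ = 0/2 = 0,  σ² = 2/2 − (0)² = 1
Independent increments: Var[X_13] = 13·σ² = 13·(1) = 13

13


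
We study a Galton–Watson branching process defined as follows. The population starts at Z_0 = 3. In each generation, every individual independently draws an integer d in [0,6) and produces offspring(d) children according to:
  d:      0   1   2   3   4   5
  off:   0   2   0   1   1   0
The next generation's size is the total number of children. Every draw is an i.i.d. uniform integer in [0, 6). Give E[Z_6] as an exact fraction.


64/243

Outcome values over d=0..5: [0, 2, 0, 1, 1, 0]
Σy = 4, Σy² = 6, M = 6
μ = 4/6 = 2/3,  σ² = 6/6 − (2/3)² = 5/9
E[Z_0] = 3
E[Z_1] = 2/3·E[Z_0] = 2
E[Z_2] = 2/3·E[Z_1] = 4/3
E[Z_3] = 2/3·E[Z_2] = 8/9
E[Z_4] = 2/3·E[Z_3] = 16/27
E[Z_5] = 2/3·E[Z_4] = 32/81
E[Z_6] = 2/3·E[Z_5] = 64/243


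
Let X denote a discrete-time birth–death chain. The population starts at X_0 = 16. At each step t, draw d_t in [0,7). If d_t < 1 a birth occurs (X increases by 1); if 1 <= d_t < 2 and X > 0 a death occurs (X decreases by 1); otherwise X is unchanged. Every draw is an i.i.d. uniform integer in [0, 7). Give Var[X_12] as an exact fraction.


24/7

X can drop by at most 1 per step and X_0 = 16 > T = 12, so X_t >= 16 − t >= 4 > 0 for every t <= 12: the floor at 0 (the 'and X > 0' condition) never binds. Hence X_12 = X_0 + Σ_{t<12} Y_t with i.i.d. increments Y_t = y(d_t) ∈ {+1, −1, 0}.
Outcome values over d=0..6: [1, -1, 0, 0, 0, 0, 0]
Σy = 0, Σy² = 2, M = 7
μ = 0/7 = 0,  σ² = 2/7 − (0)² = 2/7
Independent increments: Var[X_12] = 12·σ² = 12·(2/7) = 24/7


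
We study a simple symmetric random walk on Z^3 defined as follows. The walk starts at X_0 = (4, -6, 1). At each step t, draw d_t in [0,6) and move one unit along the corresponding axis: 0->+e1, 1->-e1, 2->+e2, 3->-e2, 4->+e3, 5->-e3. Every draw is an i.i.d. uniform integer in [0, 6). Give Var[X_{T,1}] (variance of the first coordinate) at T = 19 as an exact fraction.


19/3

Outcome values over d=0..5: [1, -1, 0, 0, 0, 0]
Σy = 0, Σy² = 2, M = 6
μ = 0/6 = 0,  σ² = 2/6 − (0)² = 1/3
Independent increments: Var[X_19] = 19·σ² = 19·(1/3) = 19/3


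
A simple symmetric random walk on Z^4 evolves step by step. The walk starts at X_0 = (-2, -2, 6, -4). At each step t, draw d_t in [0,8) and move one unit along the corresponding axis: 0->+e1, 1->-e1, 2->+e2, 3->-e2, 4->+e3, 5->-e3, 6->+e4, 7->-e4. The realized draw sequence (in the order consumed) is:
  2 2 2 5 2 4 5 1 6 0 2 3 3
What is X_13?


(-2, 1, 5, -3)

t=0: X=(-2, -2, 6, -4), d=2 → +e2, X_1=(-2, -1, 6, -4)
t=1: X=(-2, -1, 6, -4), d=2 → +e2, X_2=(-2, 0, 6, -4)
t=2: X=(-2, 0, 6, -4), d=2 → +e2, X_3=(-2, 1, 6, -4)
t=3: X=(-2, 1, 6, -4), d=5 → -e3, X_4=(-2, 1, 5, -4)
t=4: X=(-2, 1, 5, -4), d=2 → +e2, X_5=(-2, 2, 5, -4)
t=5: X=(-2, 2, 5, -4), d=4 → +e3, X_6=(-2, 2, 6, -4)
t=6: X=(-2, 2, 6, -4), d=5 → -e3, X_7=(-2, 2, 5, -4)
t=7: X=(-2, 2, 5, -4), d=1 → -e1, X_8=(-3, 2, 5, -4)
t=8: X=(-3, 2, 5, -4), d=6 → +e4, X_9=(-3, 2, 5, -3)
t=9: X=(-3, 2, 5, -3), d=0 → +e1, X_10=(-2, 2, 5, -3)
t=10: X=(-2, 2, 5, -3), d=2 → +e2, X_11=(-2, 3, 5, -3)
t=11: X=(-2, 3, 5, -3), d=3 → -e2, X_12=(-2, 2, 5, -3)
t=12: X=(-2, 2, 5, -3), d=3 → -e2, X_13=(-2, 1, 5, -3)


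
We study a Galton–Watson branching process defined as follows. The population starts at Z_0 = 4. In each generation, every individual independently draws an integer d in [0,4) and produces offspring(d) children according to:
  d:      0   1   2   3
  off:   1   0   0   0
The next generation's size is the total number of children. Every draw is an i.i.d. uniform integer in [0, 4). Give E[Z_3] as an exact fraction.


Outcome values over d=0..3: [1, 0, 0, 0]
Σy = 1, Σy² = 1, M = 4
μ = 1/4 = 1/4,  σ² = 1/4 − (1/4)² = 3/16
E[Z_0] = 4
E[Z_1] = 1/4·E[Z_0] = 1
E[Z_2] = 1/4·E[Z_1] = 1/4
E[Z_3] = 1/4·E[Z_2] = 1/16

1/16


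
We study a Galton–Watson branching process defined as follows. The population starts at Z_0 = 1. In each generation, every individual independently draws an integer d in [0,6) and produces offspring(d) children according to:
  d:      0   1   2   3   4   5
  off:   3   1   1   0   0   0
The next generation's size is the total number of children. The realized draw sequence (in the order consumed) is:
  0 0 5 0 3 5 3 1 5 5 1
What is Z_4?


gen 0: Z_0=1, draws=[0], offspring=[3], Z_1=3
gen 1: Z_1=3, draws=[0, 5, 0], offspring=[3, 0, 3], Z_2=6
gen 2: Z_2=6, draws=[3, 5, 3, 1, 5, 5], offspring=[0, 0, 0, 1, 0, 0], Z_3=1
gen 3: Z_3=1, draws=[1], offspring=[1], Z_4=1

1


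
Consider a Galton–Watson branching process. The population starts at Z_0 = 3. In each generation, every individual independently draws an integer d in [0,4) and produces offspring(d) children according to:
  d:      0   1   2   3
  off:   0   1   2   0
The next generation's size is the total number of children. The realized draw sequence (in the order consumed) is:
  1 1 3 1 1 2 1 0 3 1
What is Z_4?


gen 0: Z_0=3, draws=[1, 1, 3], offspring=[1, 1, 0], Z_1=2
gen 1: Z_1=2, draws=[1, 1], offspring=[1, 1], Z_2=2
gen 2: Z_2=2, draws=[2, 1], offspring=[2, 1], Z_3=3
gen 3: Z_3=3, draws=[0, 3, 1], offspring=[0, 0, 1], Z_4=1

1


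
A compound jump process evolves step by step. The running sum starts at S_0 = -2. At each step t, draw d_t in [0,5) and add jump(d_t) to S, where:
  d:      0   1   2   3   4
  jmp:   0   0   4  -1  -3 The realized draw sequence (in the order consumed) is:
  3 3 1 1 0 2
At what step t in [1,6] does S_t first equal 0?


6

t=0: S=-2, d=3, jump=-1, S_1=-3
t=1: S=-3, d=3, jump=-1, S_2=-4
t=2: S=-4, d=1, jump=0, S_3=-4
t=3: S=-4, d=1, jump=0, S_4=-4
t=4: S=-4, d=0, jump=0, S_5=-4
t=5: S=-4, d=2, jump=4, S_6=0


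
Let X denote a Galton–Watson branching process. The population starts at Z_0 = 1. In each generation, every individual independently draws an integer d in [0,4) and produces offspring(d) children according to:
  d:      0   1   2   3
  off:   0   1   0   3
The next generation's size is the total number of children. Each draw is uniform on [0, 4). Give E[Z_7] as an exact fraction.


Outcome values over d=0..3: [0, 1, 0, 3]
Σy = 4, Σy² = 10, M = 4
μ = 4/4 = 1,  σ² = 10/4 − (1)² = 3/2
E[Z_0] = 1
E[Z_1] = 1·E[Z_0] = 1
E[Z_2] = 1·E[Z_1] = 1
E[Z_3] = 1·E[Z_2] = 1
E[Z_4] = 1·E[Z_3] = 1
E[Z_5] = 1·E[Z_4] = 1
E[Z_6] = 1·E[Z_5] = 1
E[Z_7] = 1·E[Z_6] = 1

1


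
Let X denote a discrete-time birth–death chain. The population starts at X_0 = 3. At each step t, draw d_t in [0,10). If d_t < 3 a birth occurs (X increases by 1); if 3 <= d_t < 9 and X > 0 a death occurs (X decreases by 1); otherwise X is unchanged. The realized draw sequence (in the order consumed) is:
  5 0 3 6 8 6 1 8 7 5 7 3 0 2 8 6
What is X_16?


t=0: X=3, d=5 → death, X_1=2
t=1: X=2, d=0 → birth, X_2=3
t=2: X=3, d=3 → death, X_3=2
t=3: X=2, d=6 → death, X_4=1
t=4: X=1, d=8 → death, X_5=0
t=5: X=0, d=6 → hold, X_6=0
t=6: X=0, d=1 → birth, X_7=1
t=7: X=1, d=8 → death, X_8=0
t=8: X=0, d=7 → hold, X_9=0
t=9: X=0, d=5 → hold, X_10=0
t=10: X=0, d=7 → hold, X_11=0
t=11: X=0, d=3 → hold, X_12=0
t=12: X=0, d=0 → birth, X_13=1
t=13: X=1, d=2 → birth, X_14=2
t=14: X=2, d=8 → death, X_15=1
t=15: X=1, d=6 → death, X_16=0

0


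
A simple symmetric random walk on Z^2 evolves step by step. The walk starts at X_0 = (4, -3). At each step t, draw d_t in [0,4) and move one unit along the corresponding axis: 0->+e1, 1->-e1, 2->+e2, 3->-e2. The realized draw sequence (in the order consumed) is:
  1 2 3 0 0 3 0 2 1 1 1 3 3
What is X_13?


t=0: X=(4, -3), d=1 → -e1, X_1=(3, -3)
t=1: X=(3, -3), d=2 → +e2, X_2=(3, -2)
t=2: X=(3, -2), d=3 → -e2, X_3=(3, -3)
t=3: X=(3, -3), d=0 → +e1, X_4=(4, -3)
t=4: X=(4, -3), d=0 → +e1, X_5=(5, -3)
t=5: X=(5, -3), d=3 → -e2, X_6=(5, -4)
t=6: X=(5, -4), d=0 → +e1, X_7=(6, -4)
t=7: X=(6, -4), d=2 → +e2, X_8=(6, -3)
t=8: X=(6, -3), d=1 → -e1, X_9=(5, -3)
t=9: X=(5, -3), d=1 → -e1, X_10=(4, -3)
t=10: X=(4, -3), d=1 → -e1, X_11=(3, -3)
t=11: X=(3, -3), d=3 → -e2, X_12=(3, -4)
t=12: X=(3, -4), d=3 → -e2, X_13=(3, -5)

(3, -5)


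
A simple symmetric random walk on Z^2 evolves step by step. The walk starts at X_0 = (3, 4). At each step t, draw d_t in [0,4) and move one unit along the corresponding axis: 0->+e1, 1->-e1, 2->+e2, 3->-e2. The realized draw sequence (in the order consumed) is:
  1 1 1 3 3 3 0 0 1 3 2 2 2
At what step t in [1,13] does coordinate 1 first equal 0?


3

t=0: X=(3, 4), d=1 → -e1, X_1=(2, 4)
t=1: X=(2, 4), d=1 → -e1, X_2=(1, 4)
t=2: X=(1, 4), d=1 → -e1, X_3=(0, 4)
t=3: X=(0, 4), d=3 → -e2, X_4=(0, 3)
t=4: X=(0, 3), d=3 → -e2, X_5=(0, 2)
t=5: X=(0, 2), d=3 → -e2, X_6=(0, 1)
t=6: X=(0, 1), d=0 → +e1, X_7=(1, 1)
t=7: X=(1, 1), d=0 → +e1, X_8=(2, 1)
t=8: X=(2, 1), d=1 → -e1, X_9=(1, 1)
t=9: X=(1, 1), d=3 → -e2, X_10=(1, 0)
t=10: X=(1, 0), d=2 → +e2, X_11=(1, 1)
t=11: X=(1, 1), d=2 → +e2, X_12=(1, 2)
t=12: X=(1, 2), d=2 → +e2, X_13=(1, 3)


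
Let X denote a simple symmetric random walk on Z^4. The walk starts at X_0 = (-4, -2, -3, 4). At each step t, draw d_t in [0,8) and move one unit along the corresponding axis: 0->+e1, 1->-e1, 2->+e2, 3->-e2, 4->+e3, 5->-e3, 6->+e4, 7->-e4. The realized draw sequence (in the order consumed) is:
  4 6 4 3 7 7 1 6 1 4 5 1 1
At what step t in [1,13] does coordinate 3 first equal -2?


t=0: X=(-4, -2, -3, 4), d=4 → +e3, X_1=(-4, -2, -2, 4)
t=1: X=(-4, -2, -2, 4), d=6 → +e4, X_2=(-4, -2, -2, 5)
t=2: X=(-4, -2, -2, 5), d=4 → +e3, X_3=(-4, -2, -1, 5)
t=3: X=(-4, -2, -1, 5), d=3 → -e2, X_4=(-4, -3, -1, 5)
t=4: X=(-4, -3, -1, 5), d=7 → -e4, X_5=(-4, -3, -1, 4)
t=5: X=(-4, -3, -1, 4), d=7 → -e4, X_6=(-4, -3, -1, 3)
t=6: X=(-4, -3, -1, 3), d=1 → -e1, X_7=(-5, -3, -1, 3)
t=7: X=(-5, -3, -1, 3), d=6 → +e4, X_8=(-5, -3, -1, 4)
t=8: X=(-5, -3, -1, 4), d=1 → -e1, X_9=(-6, -3, -1, 4)
t=9: X=(-6, -3, -1, 4), d=4 → +e3, X_10=(-6, -3, 0, 4)
t=10: X=(-6, -3, 0, 4), d=5 → -e3, X_11=(-6, -3, -1, 4)
t=11: X=(-6, -3, -1, 4), d=1 → -e1, X_12=(-7, -3, -1, 4)
t=12: X=(-7, -3, -1, 4), d=1 → -e1, X_13=(-8, -3, -1, 4)

1


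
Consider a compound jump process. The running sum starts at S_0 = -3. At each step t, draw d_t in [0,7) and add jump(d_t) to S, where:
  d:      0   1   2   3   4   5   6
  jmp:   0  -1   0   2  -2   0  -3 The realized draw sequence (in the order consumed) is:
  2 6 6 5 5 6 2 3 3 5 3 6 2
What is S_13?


-9

t=0: S=-3, d=2, jump=0, S_1=-3
t=1: S=-3, d=6, jump=-3, S_2=-6
t=2: S=-6, d=6, jump=-3, S_3=-9
t=3: S=-9, d=5, jump=0, S_4=-9
t=4: S=-9, d=5, jump=0, S_5=-9
t=5: S=-9, d=6, jump=-3, S_6=-12
t=6: S=-12, d=2, jump=0, S_7=-12
t=7: S=-12, d=3, jump=2, S_8=-10
t=8: S=-10, d=3, jump=2, S_9=-8
t=9: S=-8, d=5, jump=0, S_10=-8
t=10: S=-8, d=3, jump=2, S_11=-6
t=11: S=-6, d=6, jump=-3, S_12=-9
t=12: S=-9, d=2, jump=0, S_13=-9


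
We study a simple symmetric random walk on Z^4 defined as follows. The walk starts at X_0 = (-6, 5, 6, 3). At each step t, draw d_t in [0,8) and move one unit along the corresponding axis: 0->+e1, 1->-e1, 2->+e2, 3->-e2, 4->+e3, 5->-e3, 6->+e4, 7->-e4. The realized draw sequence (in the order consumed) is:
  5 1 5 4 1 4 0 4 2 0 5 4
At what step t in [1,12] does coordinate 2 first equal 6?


t=0: X=(-6, 5, 6, 3), d=5 → -e3, X_1=(-6, 5, 5, 3)
t=1: X=(-6, 5, 5, 3), d=1 → -e1, X_2=(-7, 5, 5, 3)
t=2: X=(-7, 5, 5, 3), d=5 → -e3, X_3=(-7, 5, 4, 3)
t=3: X=(-7, 5, 4, 3), d=4 → +e3, X_4=(-7, 5, 5, 3)
t=4: X=(-7, 5, 5, 3), d=1 → -e1, X_5=(-8, 5, 5, 3)
t=5: X=(-8, 5, 5, 3), d=4 → +e3, X_6=(-8, 5, 6, 3)
t=6: X=(-8, 5, 6, 3), d=0 → +e1, X_7=(-7, 5, 6, 3)
t=7: X=(-7, 5, 6, 3), d=4 → +e3, X_8=(-7, 5, 7, 3)
t=8: X=(-7, 5, 7, 3), d=2 → +e2, X_9=(-7, 6, 7, 3)
t=9: X=(-7, 6, 7, 3), d=0 → +e1, X_10=(-6, 6, 7, 3)
t=10: X=(-6, 6, 7, 3), d=5 → -e3, X_11=(-6, 6, 6, 3)
t=11: X=(-6, 6, 6, 3), d=4 → +e3, X_12=(-6, 6, 7, 3)

9


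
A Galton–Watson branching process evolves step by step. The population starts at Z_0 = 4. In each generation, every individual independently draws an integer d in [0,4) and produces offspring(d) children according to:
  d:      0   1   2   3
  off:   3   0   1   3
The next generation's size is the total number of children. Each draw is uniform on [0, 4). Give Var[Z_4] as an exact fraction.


6621615/16384

Outcome values over d=0..3: [3, 0, 1, 3]
Σy = 7, Σy² = 19, M = 4
μ = 7/4 = 7/4,  σ² = 19/4 − (7/4)² = 27/16
V_0 = 0, E_0 = 4
V_1 = 27/16·E_0 + (7/4)²·V_0 = 27/4;  E_1 = 7
V_2 = 27/16·E_1 + (7/4)²·V_1 = 2079/64;  E_2 = 49/4
V_3 = 27/16·E_2 + (7/4)²·V_2 = 123039/1024;  E_3 = 343/16
V_4 = 27/16·E_3 + (7/4)²·V_3 = 6621615/16384;  E_4 = 2401/64


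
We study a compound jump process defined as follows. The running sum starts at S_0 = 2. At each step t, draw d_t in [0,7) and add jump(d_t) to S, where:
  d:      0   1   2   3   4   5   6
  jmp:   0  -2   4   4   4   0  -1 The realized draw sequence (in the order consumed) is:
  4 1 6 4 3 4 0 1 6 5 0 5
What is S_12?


12

t=0: S=2, d=4, jump=4, S_1=6
t=1: S=6, d=1, jump=-2, S_2=4
t=2: S=4, d=6, jump=-1, S_3=3
t=3: S=3, d=4, jump=4, S_4=7
t=4: S=7, d=3, jump=4, S_5=11
t=5: S=11, d=4, jump=4, S_6=15
t=6: S=15, d=0, jump=0, S_7=15
t=7: S=15, d=1, jump=-2, S_8=13
t=8: S=13, d=6, jump=-1, S_9=12
t=9: S=12, d=5, jump=0, S_10=12
t=10: S=12, d=0, jump=0, S_11=12
t=11: S=12, d=5, jump=0, S_12=12


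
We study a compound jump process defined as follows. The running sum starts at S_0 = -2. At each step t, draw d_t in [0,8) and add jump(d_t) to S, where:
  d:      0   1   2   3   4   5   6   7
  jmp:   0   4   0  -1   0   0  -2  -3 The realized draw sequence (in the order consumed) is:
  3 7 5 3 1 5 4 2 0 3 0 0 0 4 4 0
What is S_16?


t=0: S=-2, d=3, jump=-1, S_1=-3
t=1: S=-3, d=7, jump=-3, S_2=-6
t=2: S=-6, d=5, jump=0, S_3=-6
t=3: S=-6, d=3, jump=-1, S_4=-7
t=4: S=-7, d=1, jump=4, S_5=-3
t=5: S=-3, d=5, jump=0, S_6=-3
t=6: S=-3, d=4, jump=0, S_7=-3
t=7: S=-3, d=2, jump=0, S_8=-3
t=8: S=-3, d=0, jump=0, S_9=-3
t=9: S=-3, d=3, jump=-1, S_10=-4
t=10: S=-4, d=0, jump=0, S_11=-4
t=11: S=-4, d=0, jump=0, S_12=-4
t=12: S=-4, d=0, jump=0, S_13=-4
t=13: S=-4, d=4, jump=0, S_14=-4
t=14: S=-4, d=4, jump=0, S_15=-4
t=15: S=-4, d=0, jump=0, S_16=-4

-4


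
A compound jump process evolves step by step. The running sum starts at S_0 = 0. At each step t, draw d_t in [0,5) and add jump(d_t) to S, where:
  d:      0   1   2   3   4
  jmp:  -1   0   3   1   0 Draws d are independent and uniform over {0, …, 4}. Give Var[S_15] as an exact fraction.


138/5

Outcome values over d=0..4: [-1, 0, 3, 1, 0]
Σy = 3, Σy² = 11, M = 5
μ = 3/5 = 3/5,  σ² = 11/5 − (3/5)² = 46/25
Independent increments: Var[S_15] = 15·σ² = 15·(46/25) = 138/5


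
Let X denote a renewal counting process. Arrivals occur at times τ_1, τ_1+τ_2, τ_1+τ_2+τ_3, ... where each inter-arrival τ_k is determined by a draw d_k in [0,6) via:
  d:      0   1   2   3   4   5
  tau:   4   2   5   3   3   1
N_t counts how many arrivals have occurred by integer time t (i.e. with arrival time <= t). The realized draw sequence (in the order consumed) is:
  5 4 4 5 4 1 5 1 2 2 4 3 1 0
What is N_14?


draw d_1=5: τ_1=1, arrival time A_1=1
draw d_2=4: τ_2=3, arrival time A_2=4
draw d_3=4: τ_3=3, arrival time A_3=7
draw d_4=5: τ_4=1, arrival time A_4=8
draw d_5=4: τ_5=3, arrival time A_5=11
draw d_6=1: τ_6=2, arrival time A_6=13
draw d_7=5: τ_7=1, arrival time A_7=14
draw d_8=1: τ_8=2, arrival time A_8=16
draw d_9=2: τ_9=5, arrival time A_9=21
draw d_10=2: τ_10=5, arrival time A_10=26
draw d_11=4: τ_11=3, arrival time A_11=29
draw d_12=3: τ_12=3, arrival time A_12=32
draw d_13=1: τ_13=2, arrival time A_13=34
draw d_14=0: τ_14=4, arrival time A_14=38
N_t over t=0..14: 0:0 1:1 2:1 3:1 4:2 5:2 6:2 7:3 8:4 9:4 10:4 11:5 12:5 13:6 14:7

7
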